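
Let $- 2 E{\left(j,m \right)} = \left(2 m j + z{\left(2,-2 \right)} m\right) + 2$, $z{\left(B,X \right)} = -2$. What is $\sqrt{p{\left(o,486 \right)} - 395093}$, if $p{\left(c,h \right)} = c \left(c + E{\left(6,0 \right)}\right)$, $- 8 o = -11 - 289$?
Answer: $\frac{i \sqrt{1574897}}{2} \approx 627.47 i$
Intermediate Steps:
$E{\left(j,m \right)} = -1 + m - j m$ ($E{\left(j,m \right)} = - \frac{\left(2 m j - 2 m\right) + 2}{2} = - \frac{\left(2 j m - 2 m\right) + 2}{2} = - \frac{\left(- 2 m + 2 j m\right) + 2}{2} = - \frac{2 - 2 m + 2 j m}{2} = -1 + m - j m$)
$o = \frac{75}{2}$ ($o = - \frac{-11 - 289}{8} = \left(- \frac{1}{8}\right) \left(-300\right) = \frac{75}{2} \approx 37.5$)
$p{\left(c,h \right)} = c \left(-1 + c\right)$ ($p{\left(c,h \right)} = c \left(c - \left(1 + 6 \cdot 0\right)\right) = c \left(c + \left(-1 + 0 + 0\right)\right) = c \left(c - 1\right) = c \left(-1 + c\right)$)
$\sqrt{p{\left(o,486 \right)} - 395093} = \sqrt{\frac{75 \left(-1 + \frac{75}{2}\right)}{2} - 395093} = \sqrt{\frac{75}{2} \cdot \frac{73}{2} - 395093} = \sqrt{\frac{5475}{4} - 395093} = \sqrt{- \frac{1574897}{4}} = \frac{i \sqrt{1574897}}{2}$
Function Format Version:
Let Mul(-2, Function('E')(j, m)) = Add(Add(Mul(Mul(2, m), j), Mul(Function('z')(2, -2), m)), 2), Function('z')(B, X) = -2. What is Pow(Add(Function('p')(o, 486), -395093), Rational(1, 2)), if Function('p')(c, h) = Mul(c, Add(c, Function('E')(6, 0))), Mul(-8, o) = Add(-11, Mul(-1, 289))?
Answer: Mul(Rational(1, 2), I, Pow(1574897, Rational(1, 2))) ≈ Mul(627.47, I)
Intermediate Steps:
Function('E')(j, m) = Add(-1, m, Mul(-1, j, m)) (Function('E')(j, m) = Mul(Rational(-1, 2), Add(Add(Mul(Mul(2, m), j), Mul(-2, m)), 2)) = Mul(Rational(-1, 2), Add(Add(Mul(2, j, m), Mul(-2, m)), 2)) = Mul(Rational(-1, 2), Add(Add(Mul(-2, m), Mul(2, j, m)), 2)) = Mul(Rational(-1, 2), Add(2, Mul(-2, m), Mul(2, j, m))) = Add(-1, m, Mul(-1, j, m)))
o = Rational(75, 2) (o = Mul(Rational(-1, 8), Add(-11, Mul(-1, 289))) = Mul(Rational(-1, 8), Add(-11, -289)) = Mul(Rational(-1, 8), -300) = Rational(75, 2) ≈ 37.500)
Function('p')(c, h) = Mul(c, Add(-1, c)) (Function('p')(c, h) = Mul(c, Add(c, Add(-1, 0, Mul(-1, 6, 0)))) = Mul(c, Add(c, Add(-1, 0, 0))) = Mul(c, Add(c, -1)) = Mul(c, Add(-1, c)))
Pow(Add(Function('p')(o, 486), -395093), Rational(1, 2)) = Pow(Add(Mul(Rational(75, 2), Add(-1, Rational(75, 2))), -395093), Rational(1, 2)) = Pow(Add(Mul(Rational(75, 2), Rational(73, 2)), -395093), Rational(1, 2)) = Pow(Add(Rational(5475, 4), -395093), Rational(1, 2)) = Pow(Rational(-1574897, 4), Rational(1, 2)) = Mul(Rational(1, 2), I, Pow(1574897, Rational(1, 2)))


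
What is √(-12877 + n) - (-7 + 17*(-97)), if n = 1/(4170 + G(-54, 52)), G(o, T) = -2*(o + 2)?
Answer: 1656 + I*√235225133378/4274 ≈ 1656.0 + 113.48*I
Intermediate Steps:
G(o, T) = -4 - 2*o (G(o, T) = -2*(2 + o) = -4 - 2*o)
n = 1/4274 (n = 1/(4170 + (-4 - 2*(-54))) = 1/(4170 + (-4 + 108)) = 1/(4170 + 104) = 1/4274 ≈ 0.00023397)
√(-12877 + n) - (-7 + 17*(-97)) = √(-12877 + 1/4274) - (-7 + 17*(-97)) = √(-55036297/4274) - (-7 - 1649) = I*√235225133378/4274 - 1*(-1656) = I*√235225133378/4274 + 1656 = 1656 + I*√235225133378/4274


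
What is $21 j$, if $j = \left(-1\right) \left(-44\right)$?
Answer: $924$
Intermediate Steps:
$j = 44$
$21 j = 21 \cdot 44 = 924$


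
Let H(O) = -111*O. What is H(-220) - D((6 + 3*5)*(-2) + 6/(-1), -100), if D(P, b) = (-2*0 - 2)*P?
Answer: 24324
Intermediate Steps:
D(P, b) = -2*P (D(P, b) = (0 - 2)*P = -2*P)
H(-220) - D((6 + 3*5)*(-2) + 6/(-1), -100) = -111*(-220) - (-2)*((6 + 3*5)*(-2) + 6/(-1)) = 24420 - (-2)*((6 + 15)*(-2) + 6*(-1)) = 24420 - (-2)*(21*(-2) - 6) = 24420 - (-2)*(-42 - 6) = 24420 - (-2)*(-48) = 24420 - 1*96 = 24420 - 96 = 24324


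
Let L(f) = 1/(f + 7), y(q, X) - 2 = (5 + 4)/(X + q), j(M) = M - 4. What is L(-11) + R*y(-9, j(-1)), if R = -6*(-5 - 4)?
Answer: 2045/28 ≈ 73.036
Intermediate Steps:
j(M) = -4 + M
y(q, X) = 2 + 9/(X + q) (y(q, X) = 2 + (5 + 4)/(X + q) = 2 + 9/(X + q))
L(f) = 1/(7 + f)
R = 54 (R = -6*(-9) = 54)
L(-11) + R*y(-9, j(-1)) = 1/(7 - 11) + 54*((9 + 2*(-4 - 1) + 2*(-9))/((-4 - 1) - 9)) = 1/(-4) + 54*((9 + 2*(-5) - 18)/(-5 - 9)) = -1/4 + 54*((9 - 10 - 18)/(-14)) = -1/4 + 54*(-1/14*(-19)) = -1/4 + 54*(19/14) = -1/4 + 513/7 = 2045/28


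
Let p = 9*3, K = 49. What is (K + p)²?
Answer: 5776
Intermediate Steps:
p = 27
(K + p)² = (49 + 27)² = 76² = 5776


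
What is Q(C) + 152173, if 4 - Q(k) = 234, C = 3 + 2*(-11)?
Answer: 151943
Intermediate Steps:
C = -19 (C = 3 - 22 = -19)
Q(k) = -230 (Q(k) = 4 - 1*234 = 4 - 234 = -230)
Q(C) + 152173 = -230 + 152173 = 151943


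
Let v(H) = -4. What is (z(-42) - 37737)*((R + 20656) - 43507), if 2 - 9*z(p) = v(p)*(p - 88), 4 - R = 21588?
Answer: 15114609685/9 ≈ 1.6794e+9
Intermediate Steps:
R = -21584 (R = 4 - 1*21588 = 4 - 21588 = -21584)
z(p) = -350/9 + 4*p/9 (z(p) = 2/9 - (-4)*(p - 88)/9 = 2/9 - (-4)*(-88 + p)/9 = 2/9 - (352 - 4*p)/9 = 2/9 + (-352/9 + 4*p/9) = -350/9 + 4*p/9)
(z(-42) - 37737)*((R + 20656) - 43507) = ((-350/9 + (4/9)*(-42)) - 37737)*((-21584 + 20656) - 43507) = ((-350/9 - 56/3) - 37737)*(-928 - 43507) = (-518/9 - 37737)*(-44435) = -340151/9*(-44435) = 15114609685/9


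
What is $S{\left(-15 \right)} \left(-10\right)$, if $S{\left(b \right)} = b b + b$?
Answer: $-2100$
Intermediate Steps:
$S{\left(b \right)} = b + b^{2}$ ($S{\left(b \right)} = b^{2} + b = b + b^{2}$)
$S{\left(-15 \right)} \left(-10\right) = - 15 \left(1 - 15\right) \left(-10\right) = \left(-15\right) \left(-14\right) \left(-10\right) = 210 \left(-10\right) = -2100$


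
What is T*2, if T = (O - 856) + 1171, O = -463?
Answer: -296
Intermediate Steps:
T = -148 (T = (-463 - 856) + 1171 = -1319 + 1171 = -148)
T*2 = -148*2 = -296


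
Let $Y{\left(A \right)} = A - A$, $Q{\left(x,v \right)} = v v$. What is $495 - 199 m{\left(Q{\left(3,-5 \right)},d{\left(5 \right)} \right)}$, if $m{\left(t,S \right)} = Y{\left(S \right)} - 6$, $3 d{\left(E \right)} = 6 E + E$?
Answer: $1689$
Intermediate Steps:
$Q{\left(x,v \right)} = v^{2}$
$Y{\left(A \right)} = 0$
$d{\left(E \right)} = \frac{7 E}{3}$ ($d{\left(E \right)} = \frac{6 E + E}{3} = \frac{7 E}{3}$)
$m{\left(t,S \right)} = -6$ ($m{\left(t,S \right)} = 0 - 6 = -6$)
$495 - 199 m{\left(Q{\left(3,-5 \right)},d{\left(5 \right)} \right)} = 495 - -1194 = 495 + 1194 = 1689$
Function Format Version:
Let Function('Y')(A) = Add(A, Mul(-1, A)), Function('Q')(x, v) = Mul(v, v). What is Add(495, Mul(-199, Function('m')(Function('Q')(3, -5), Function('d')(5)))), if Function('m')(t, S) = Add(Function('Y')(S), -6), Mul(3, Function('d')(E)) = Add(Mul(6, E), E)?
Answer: 1689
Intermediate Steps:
Function('Q')(x, v) = Pow(v, 2)
Function('Y')(A) = 0
Function('d')(E) = Mul(Rational(7, 3), E) (Function('d')(E) = Mul(Rational(1, 3), Add(Mul(6, E), E)) = Mul(Rational(1, 3), Mul(7, E)) = Mul(Rational(7, 3), E))
Function('m')(t, S) = -6 (Function('m')(t, S) = Add(0, -6) = -6)
Add(495, Mul(-199, Function('m')(Function('Q')(3, -5), Function('d')(5)))) = Add(495, Mul(-199, -6)) = Add(495, 1194) = 1689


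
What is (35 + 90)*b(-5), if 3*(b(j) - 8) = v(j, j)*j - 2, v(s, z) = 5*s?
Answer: 6125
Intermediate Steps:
b(j) = 22/3 + 5*j**2/3 (b(j) = 8 + ((5*j)*j - 2)/3 = 8 + (5*j**2 - 2)/3 = 8 + (-2 + 5*j**2)/3 = 8 + (-2/3 + 5*j**2/3) = 22/3 + 5*j**2/3)
(35 + 90)*b(-5) = (35 + 90)*(22/3 + (5/3)*(-5)**2) = 125*(22/3 + (5/3)*25) = 125*(22/3 + 125/3) = 125*49 = 6125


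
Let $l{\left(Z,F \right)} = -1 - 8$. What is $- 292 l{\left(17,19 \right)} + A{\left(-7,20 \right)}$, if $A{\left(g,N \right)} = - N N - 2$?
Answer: $2226$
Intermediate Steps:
$l{\left(Z,F \right)} = -9$ ($l{\left(Z,F \right)} = -1 - 8 = -9$)
$A{\left(g,N \right)} = -2 - N^{2}$ ($A{\left(g,N \right)} = - N^{2} - 2 = -2 - N^{2}$)
$- 292 l{\left(17,19 \right)} + A{\left(-7,20 \right)} = \left(-292\right) \left(-9\right) - 402 = 2628 - 402 = 2226$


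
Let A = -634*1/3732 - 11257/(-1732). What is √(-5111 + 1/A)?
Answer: 7*I*√10911885729793763/10228259 ≈ 71.49*I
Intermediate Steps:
A = 10228259/1615956 (A = -634*1/3732 - 11257*(-1/1732) = -317/1866 + 11257/1732 = 10228259/1615956 ≈ 6.3295)
√(-5111 + 1/A) = √(-5111 + 1/(10228259/1615956)) = √(-5111 + 1615956/10228259) = √(-52275015793/10228259) = 7*I*√10911885729793763/10228259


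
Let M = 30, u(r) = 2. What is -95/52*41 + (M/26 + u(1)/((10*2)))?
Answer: -1473/20 ≈ -73.650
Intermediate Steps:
-95/52*41 + (M/26 + u(1)/((10*2))) = -95/52*41 + (30/26 + 2/((10*2))) = -95*1/52*41 + (30*(1/26) + 2/20) = -95/52*41 + (15/13 + 2*(1/20)) = -3895/52 + (15/13 + 1/10) = -3895/52 + 163/130 = -1473/20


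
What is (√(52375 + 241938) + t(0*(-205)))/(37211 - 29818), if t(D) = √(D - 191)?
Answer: √294313/7393 + I*√191/7393 ≈ 0.073381 + 0.0018694*I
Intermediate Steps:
t(D) = √(-191 + D)
(√(52375 + 241938) + t(0*(-205)))/(37211 - 29818) = (√(52375 + 241938) + √(-191 + 0*(-205)))/(37211 - 29818) = (√294313 + √(-191 + 0))/7393 = (√294313 + √(-191))*(1/7393) = (√294313 + I*√191)*(1/7393) = √294313/7393 + I*√191/7393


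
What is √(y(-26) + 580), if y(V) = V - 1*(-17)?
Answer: √571 ≈ 23.896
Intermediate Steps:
y(V) = 17 + V (y(V) = V + 17 = 17 + V)
√(y(-26) + 580) = √((17 - 26) + 580) = √(-9 + 580) = √571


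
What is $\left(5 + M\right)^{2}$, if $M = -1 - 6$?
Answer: $4$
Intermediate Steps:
$M = -7$
$\left(5 + M\right)^{2} = \left(5 - 7\right)^{2} = \left(-2\right)^{2} = 4$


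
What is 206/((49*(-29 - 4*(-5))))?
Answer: -206/441 ≈ -0.46712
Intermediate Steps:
206/((49*(-29 - 4*(-5)))) = 206/((49*(-29 + 20))) = 206/((49*(-9))) = 206/(-441) = 206*(-1/441) = -206/441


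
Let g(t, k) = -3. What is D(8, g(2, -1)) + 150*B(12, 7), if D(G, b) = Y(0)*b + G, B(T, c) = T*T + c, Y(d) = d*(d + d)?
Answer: 22658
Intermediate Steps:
Y(d) = 2*d**2 (Y(d) = d*(2*d) = 2*d**2)
B(T, c) = c + T**2 (B(T, c) = T**2 + c = c + T**2)
D(G, b) = G (D(G, b) = (2*0**2)*b + G = (2*0)*b + G = 0*b + G = 0 + G = G)
D(8, g(2, -1)) + 150*B(12, 7) = 8 + 150*(7 + 12**2) = 8 + 150*(7 + 144) = 8 + 150*151 = 8 + 22650 = 22658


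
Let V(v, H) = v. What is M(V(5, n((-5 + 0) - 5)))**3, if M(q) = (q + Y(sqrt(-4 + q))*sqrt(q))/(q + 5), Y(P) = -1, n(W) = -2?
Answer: (5 - sqrt(5))**3/1000 ≈ 0.021115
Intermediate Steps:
M(q) = (q - sqrt(q))/(5 + q) (M(q) = (q - sqrt(q))/(q + 5) = (q - sqrt(q))/(5 + q))
M(V(5, n((-5 + 0) - 5)))**3 = ((5 - sqrt(5))/(5 + 5))**3 = ((5 - sqrt(5))/10)**3 = (1/2 - sqrt(5)/10)**3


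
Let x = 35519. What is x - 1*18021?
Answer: 17498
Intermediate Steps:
x - 1*18021 = 35519 - 1*18021 = 35519 - 18021 = 17498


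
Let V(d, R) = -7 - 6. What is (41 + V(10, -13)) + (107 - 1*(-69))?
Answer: 204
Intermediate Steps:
V(d, R) = -13
(41 + V(10, -13)) + (107 - 1*(-69)) = (41 - 13) + (107 - 1*(-69)) = 28 + (107 + 69) = 28 + 176 = 204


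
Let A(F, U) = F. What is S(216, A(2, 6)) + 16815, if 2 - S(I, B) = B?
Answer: 16815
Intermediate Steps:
S(I, B) = 2 - B
S(216, A(2, 6)) + 16815 = (2 - 1*2) + 16815 = (2 - 2) + 16815 = 0 + 16815 = 16815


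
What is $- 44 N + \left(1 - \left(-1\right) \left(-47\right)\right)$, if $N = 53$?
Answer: $-2378$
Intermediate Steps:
$- 44 N + \left(1 - \left(-1\right) \left(-47\right)\right) = \left(-44\right) 53 + \left(1 - \left(-1\right) \left(-47\right)\right) = -2332 + \left(1 - 47\right) = -2332 - 46 = -2378$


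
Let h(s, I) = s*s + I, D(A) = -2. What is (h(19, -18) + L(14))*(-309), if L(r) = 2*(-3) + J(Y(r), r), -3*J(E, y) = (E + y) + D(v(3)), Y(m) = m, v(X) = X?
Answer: -101455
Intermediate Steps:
h(s, I) = I + s² (h(s, I) = s² + I = I + s²)
J(E, y) = ⅔ - E/3 - y/3 (J(E, y) = -((E + y) - 2)/3 = -(-2 + E + y)/3 = ⅔ - E/3 - y/3)
L(r) = -16/3 - 2*r/3 (L(r) = 2*(-3) + (⅔ - r/3 - r/3) = -6 + (⅔ - 2*r/3) = -16/3 - 2*r/3)
(h(19, -18) + L(14))*(-309) = ((-18 + 19²) + (-16/3 - ⅔*14))*(-309) = ((-18 + 361) + (-16/3 - 28/3))*(-309) = (343 - 44/3)*(-309) = (985/3)*(-309) = -101455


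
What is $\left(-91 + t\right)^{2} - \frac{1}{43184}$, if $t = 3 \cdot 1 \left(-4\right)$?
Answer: $\frac{458139055}{43184} \approx 10609.0$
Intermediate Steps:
$t = -12$ ($t = 3 \left(-4\right) = -12$)
$\left(-91 + t\right)^{2} - \frac{1}{43184} = \left(-91 - 12\right)^{2} - \frac{1}{43184} = \left(-103\right)^{2} - \frac{1}{43184} = 10609 - \frac{1}{43184} = \frac{458139055}{43184}$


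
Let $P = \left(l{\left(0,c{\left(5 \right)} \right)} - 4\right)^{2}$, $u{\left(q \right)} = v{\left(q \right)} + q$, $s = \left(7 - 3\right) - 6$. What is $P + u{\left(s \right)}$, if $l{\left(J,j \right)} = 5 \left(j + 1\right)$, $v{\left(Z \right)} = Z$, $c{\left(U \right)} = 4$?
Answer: $437$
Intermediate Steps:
$s = -2$ ($s = 4 - 6 = -2$)
$u{\left(q \right)} = 2 q$ ($u{\left(q \right)} = q + q = 2 q$)
$l{\left(J,j \right)} = 5 + 5 j$ ($l{\left(J,j \right)} = 5 \left(1 + j\right) = 5 + 5 j$)
$P = 441$ ($P = \left(\left(5 + 5 \cdot 4\right) - 4\right)^{2} = \left(\left(5 + 20\right) - 4\right)^{2} = \left(25 - 4\right)^{2} = 21^{2} = 441$)
$P + u{\left(s \right)} = 441 + 2 \left(-2\right) = 441 - 4 = 437$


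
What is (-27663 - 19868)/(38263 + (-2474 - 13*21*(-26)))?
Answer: -47531/42887 ≈ -1.1083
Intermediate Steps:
(-27663 - 19868)/(38263 + (-2474 - 13*21*(-26))) = -47531/(38263 + (-2474 - 273*(-26))) = -47531/(38263 + (-2474 + 7098)) = -47531/(38263 + 4624) = -47531/42887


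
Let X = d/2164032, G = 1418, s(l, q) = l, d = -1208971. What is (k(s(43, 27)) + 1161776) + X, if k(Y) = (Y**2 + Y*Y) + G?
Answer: 2525190419573/2164032 ≈ 1.1669e+6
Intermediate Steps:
k(Y) = 1418 + 2*Y**2 (k(Y) = (Y**2 + Y*Y) + 1418 = (Y**2 + Y**2) + 1418 = 2*Y**2 + 1418 = 1418 + 2*Y**2)
X = -1208971/2164032 ≈ -0.55867
(k(s(43, 27)) + 1161776) + X = ((1418 + 2*43**2) + 1161776) - 1208971/2164032 = ((1418 + 2*1849) + 1161776) - 1208971/2164032 = ((1418 + 3698) + 1161776) - 1208971/2164032 = (5116 + 1161776) - 1208971/2164032 = 1166892 - 1208971/2164032 = 2525190419573/2164032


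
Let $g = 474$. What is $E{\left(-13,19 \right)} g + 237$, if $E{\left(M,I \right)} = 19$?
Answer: $9243$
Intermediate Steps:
$E{\left(-13,19 \right)} g + 237 = 19 \cdot 474 + 237 = 9006 + 237 = 9243$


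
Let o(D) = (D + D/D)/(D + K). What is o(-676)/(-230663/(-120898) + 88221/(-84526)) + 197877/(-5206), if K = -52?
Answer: -125129030961531/3387678348208 ≈ -36.937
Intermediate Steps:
o(D) = (1 + D)/(-52 + D) (o(D) = (D + D/D)/(D - 52) = (D + 1)/(-52 + D) = (1 + D)/(-52 + D))
o(-676)/(-230663/(-120898) + 88221/(-84526)) + 197877/(-5206) = ((1 - 676)/(-52 - 676))/(-230663/(-120898) + 88221/(-84526)) + 197877/(-5206) = (-675/(-728))/(-230663*(-1/120898) + 88221*(-1/84526)) + 197877*(-1/5206) = (-1/728*(-675))/(230663/120898 - 88221/84526) - 197877/5206 = 675/(728*(2207819570/2554756087)) - 197877/5206 = (675/728)*(2554756087/2207819570) - 197877/5206 = 26530159365/24727579184 - 197877/5206 = -125129030961531/3387678348208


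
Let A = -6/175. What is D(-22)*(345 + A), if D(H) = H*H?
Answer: 29218596/175 ≈ 1.6696e+5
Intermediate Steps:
A = -6/175 (A = -6*1/175 = -6/175 ≈ -0.034286)
D(H) = H**2
D(-22)*(345 + A) = (-22)**2*(345 - 6/175) = 484*(60369/175) = 29218596/175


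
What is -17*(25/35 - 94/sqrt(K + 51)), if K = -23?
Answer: -85/7 + 799*sqrt(7)/7 ≈ 289.85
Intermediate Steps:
-17*(25/35 - 94/sqrt(K + 51)) = -17*(25/35 - 94/sqrt(-23 + 51)) = -17*(25*(1/35) - 94*sqrt(7)/14) = -17*(5/7 - 94*sqrt(7)/14) = -17*(5/7 - 47*sqrt(7)/7) = -85/7 + 799*sqrt(7)/7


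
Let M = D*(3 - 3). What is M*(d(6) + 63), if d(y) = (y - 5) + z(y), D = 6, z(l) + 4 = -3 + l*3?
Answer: 0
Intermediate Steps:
z(l) = -7 + 3*l (z(l) = -4 + (-3 + l*3) = -4 + (-3 + 3*l) = -7 + 3*l)
M = 0 (M = 6*(3 - 3) = 6*0 = 0)
d(y) = -12 + 4*y (d(y) = (y - 5) + (-7 + 3*y) = (-5 + y) + (-7 + 3*y) = -12 + 4*y)
M*(d(6) + 63) = 0*((-12 + 4*6) + 63) = 0*((-12 + 24) + 63) = 0*(12 + 63) = 0*75 = 0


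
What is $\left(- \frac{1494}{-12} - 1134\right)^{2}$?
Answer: $\frac{4076361}{4} \approx 1.0191 \cdot 10^{6}$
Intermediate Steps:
$\left(- \frac{1494}{-12} - 1134\right)^{2} = \left(\left(-1494\right) \left(- \frac{1}{12}\right) - 1134\right)^{2} = \left(\frac{249}{2} - 1134\right)^{2} = \left(- \frac{2019}{2}\right)^{2} = \frac{4076361}{4}$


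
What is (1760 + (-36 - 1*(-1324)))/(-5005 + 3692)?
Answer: -3048/1313 ≈ -2.3214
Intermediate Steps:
(1760 + (-36 - 1*(-1324)))/(-5005 + 3692) = (1760 + (-36 + 1324))/(-1313) = (1760 + 1288)*(-1/1313) = 3048*(-1/1313) = -3048/1313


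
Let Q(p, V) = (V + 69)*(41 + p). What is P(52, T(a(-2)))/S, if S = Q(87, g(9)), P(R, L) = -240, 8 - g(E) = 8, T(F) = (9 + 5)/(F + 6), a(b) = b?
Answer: -5/184 ≈ -0.027174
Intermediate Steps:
T(F) = 14/(6 + F)
g(E) = 0 (g(E) = 8 - 1*8 = 8 - 8 = 0)
Q(p, V) = (41 + p)*(69 + V) (Q(p, V) = (69 + V)*(41 + p) = (41 + p)*(69 + V))
S = 8832 (S = 2829 + 41*0 + 69*87 + 0*87 = 2829 + 0 + 6003 + 0 = 8832)
P(52, T(a(-2)))/S = -240/8832 = -240*1/8832 = -5/184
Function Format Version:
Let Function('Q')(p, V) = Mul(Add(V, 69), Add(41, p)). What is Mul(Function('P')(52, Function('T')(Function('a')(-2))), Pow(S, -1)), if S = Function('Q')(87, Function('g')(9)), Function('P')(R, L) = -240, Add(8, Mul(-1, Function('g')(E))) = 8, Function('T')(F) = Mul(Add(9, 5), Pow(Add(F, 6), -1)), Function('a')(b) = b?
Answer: Rational(-5, 184) ≈ -0.027174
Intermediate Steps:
Function('T')(F) = Mul(14, Pow(Add(6, F), -1))
Function('g')(E) = 0 (Function('g')(E) = Add(8, Mul(-1, 8)) = Add(8, -8) = 0)
Function('Q')(p, V) = Mul(Add(41, p), Add(69, V)) (Function('Q')(p, V) = Mul(Add(69, V), Add(41, p)) = Mul(Add(41, p), Add(69, V)))
S = 8832 (S = Add(2829, Mul(41, 0), Mul(69, 87), Mul(0, 87)) = Add(2829, 0, 6003, 0) = 8832)
Mul(Function('P')(52, Function('T')(Function('a')(-2))), Pow(S, -1)) = Mul(-240, Pow(8832, -1)) = Mul(-240, Rational(1, 8832)) = Rational(-5, 184)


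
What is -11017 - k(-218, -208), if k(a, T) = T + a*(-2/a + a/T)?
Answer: -550083/52 ≈ -10579.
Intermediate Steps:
-11017 - k(-218, -208) = -11017 - (-2 - 208 + (-218)²/(-208)) = -11017 - (-2 - 208 - 1/208*47524) = -11017 - (-2 - 208 - 11881/52) = -11017 - 1*(-22801/52) = -11017 + 22801/52 = -550083/52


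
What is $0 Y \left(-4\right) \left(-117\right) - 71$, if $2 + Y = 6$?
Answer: $-71$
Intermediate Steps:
$Y = 4$ ($Y = -2 + 6 = 4$)
$0 Y \left(-4\right) \left(-117\right) - 71 = 0 \cdot 4 \left(-4\right) \left(-117\right) - 71 = 0 \left(-4\right) \left(-117\right) - 71 = 0 \left(-117\right) - 71 = 0 - 71 = -71$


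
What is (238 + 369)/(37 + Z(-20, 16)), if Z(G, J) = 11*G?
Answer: -607/183 ≈ -3.3169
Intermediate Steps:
(238 + 369)/(37 + Z(-20, 16)) = (238 + 369)/(37 + 11*(-20)) = 607/(37 - 220) = 607/(-183) = 607*(-1/183) = -607/183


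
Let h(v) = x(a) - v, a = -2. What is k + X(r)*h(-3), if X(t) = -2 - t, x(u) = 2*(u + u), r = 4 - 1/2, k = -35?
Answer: -15/2 ≈ -7.5000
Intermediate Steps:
r = 7/2 (r = 4 - 1*½ = 4 - ½ = 7/2 ≈ 3.5000)
x(u) = 4*u (x(u) = 2*(2*u) = 4*u)
h(v) = -8 - v (h(v) = 4*(-2) - v = -8 - v)
k + X(r)*h(-3) = -35 + (-2 - 1*7/2)*(-8 - 1*(-3)) = -35 + (-2 - 7/2)*(-8 + 3) = -35 - 11/2*(-5) = -35 + 55/2 = -15/2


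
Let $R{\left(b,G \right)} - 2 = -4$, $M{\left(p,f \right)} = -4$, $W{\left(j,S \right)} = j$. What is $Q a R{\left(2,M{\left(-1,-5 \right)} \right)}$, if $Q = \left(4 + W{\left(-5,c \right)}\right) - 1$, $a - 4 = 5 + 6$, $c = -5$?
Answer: $60$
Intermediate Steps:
$a = 15$ ($a = 4 + \left(5 + 6\right) = 4 + 11 = 15$)
$R{\left(b,G \right)} = -2$ ($R{\left(b,G \right)} = 2 - 4 = -2$)
$Q = -2$ ($Q = \left(4 - 5\right) - 1 = -1 - 1 = -2$)
$Q a R{\left(2,M{\left(-1,-5 \right)} \right)} = \left(-2\right) 15 \left(-2\right) = \left(-30\right) \left(-2\right) = 60$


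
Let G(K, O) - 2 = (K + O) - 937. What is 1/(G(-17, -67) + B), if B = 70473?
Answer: 1/69454 ≈ 1.4398e-5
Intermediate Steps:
G(K, O) = -935 + K + O (G(K, O) = 2 + ((K + O) - 937) = 2 + (-937 + K + O) = -935 + K + O)
1/(G(-17, -67) + B) = 1/((-935 - 17 - 67) + 70473) = 1/(-1019 + 70473) = 1/69454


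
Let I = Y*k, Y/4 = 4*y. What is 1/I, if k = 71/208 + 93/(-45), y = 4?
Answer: -195/21532 ≈ -0.0090563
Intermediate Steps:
Y = 64 (Y = 4*(4*4) = 4*16 = 64)
k = -5383/3120 (k = 71*(1/208) + 93*(-1/45) = 71/208 - 31/15 = -5383/3120 ≈ -1.7253)
I = -21532/195 (I = 64*(-5383/3120) = -21532/195 ≈ -110.42)
1/I = 1/(-21532/195) = -195/21532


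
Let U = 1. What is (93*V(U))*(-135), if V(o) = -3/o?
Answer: 37665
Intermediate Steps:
(93*V(U))*(-135) = (93*(-3/1))*(-135) = (93*(-3*1))*(-135) = (93*(-3))*(-135) = -279*(-135) = 37665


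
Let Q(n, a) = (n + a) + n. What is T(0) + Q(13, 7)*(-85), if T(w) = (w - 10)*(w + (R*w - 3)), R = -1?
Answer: -2775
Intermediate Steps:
Q(n, a) = a + 2*n (Q(n, a) = (a + n) + n = a + 2*n)
T(w) = 30 - 3*w (T(w) = (w - 10)*(w + (-w - 3)) = (-10 + w)*(w + (-3 - w)) = (-10 + w)*(-3) = 30 - 3*w)
T(0) + Q(13, 7)*(-85) = (30 - 3*0) + (7 + 2*13)*(-85) = (30 + 0) + (7 + 26)*(-85) = 30 + 33*(-85) = 30 - 2805 = -2775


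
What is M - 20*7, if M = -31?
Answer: -171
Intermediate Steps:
M - 20*7 = -31 - 20*7 = -31 - 140 = -171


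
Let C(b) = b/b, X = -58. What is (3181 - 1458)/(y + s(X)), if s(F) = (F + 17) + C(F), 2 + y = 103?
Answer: 1723/61 ≈ 28.246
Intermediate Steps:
y = 101 (y = -2 + 103 = 101)
C(b) = 1
s(F) = 18 + F (s(F) = (F + 17) + 1 = (17 + F) + 1 = 18 + F)
(3181 - 1458)/(y + s(X)) = (3181 - 1458)/(101 + (18 - 58)) = 1723/(101 - 40) = 1723/61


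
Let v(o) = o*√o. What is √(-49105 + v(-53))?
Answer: √(-49105 - 53*I*√53) ≈ 0.8706 - 221.6*I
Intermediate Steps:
v(o) = o^(3/2)
√(-49105 + v(-53)) = √(-49105 + (-53)^(3/2)) = √(-49105 - 53*I*√53)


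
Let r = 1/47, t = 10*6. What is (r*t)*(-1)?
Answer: -60/47 ≈ -1.2766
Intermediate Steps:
t = 60
r = 1/47 ≈ 0.021277
(r*t)*(-1) = ((1/47)*60)*(-1) = (60/47)*(-1) = -60/47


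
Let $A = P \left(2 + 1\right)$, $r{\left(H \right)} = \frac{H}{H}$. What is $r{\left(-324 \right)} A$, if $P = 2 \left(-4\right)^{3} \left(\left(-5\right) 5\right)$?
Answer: $9600$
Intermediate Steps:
$P = 3200$ ($P = 2 \left(-64\right) \left(-25\right) = \left(-128\right) \left(-25\right) = 3200$)
$r{\left(H \right)} = 1$
$A = 9600$ ($A = 3200 \left(2 + 1\right) = 3200 \cdot 3 = 9600$)
$r{\left(-324 \right)} A = 1 \cdot 9600 = 9600$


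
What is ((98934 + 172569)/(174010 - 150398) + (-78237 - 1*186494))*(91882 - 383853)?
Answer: 1824981339598799/23612 ≈ 7.7290e+10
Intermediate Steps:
((98934 + 172569)/(174010 - 150398) + (-78237 - 1*186494))*(91882 - 383853) = (271503/23612 + (-78237 - 186494))*(-291971) = (271503*(1/23612) - 264731)*(-291971) = (271503/23612 - 264731)*(-291971) = -6250556869/23612*(-291971) = 1824981339598799/23612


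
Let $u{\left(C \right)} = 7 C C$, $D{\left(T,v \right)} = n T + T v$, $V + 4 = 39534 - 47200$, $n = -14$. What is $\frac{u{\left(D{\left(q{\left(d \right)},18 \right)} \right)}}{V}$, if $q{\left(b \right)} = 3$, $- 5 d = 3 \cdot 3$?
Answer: $- \frac{504}{3835} \approx -0.13142$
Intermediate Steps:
$d = - \frac{9}{5}$ ($d = - \frac{3 \cdot 3}{5} = \left(- \frac{1}{5}\right) 9 = - \frac{9}{5} \approx -1.8$)
$V = -7670$ ($V = -4 + \left(39534 - 47200\right) = -4 - 7666 = -7670$)
$D{\left(T,v \right)} = - 14 T + T v$
$u{\left(C \right)} = 7 C^{2}$
$\frac{u{\left(D{\left(q{\left(d \right)},18 \right)} \right)}}{V} = \frac{7 \left(3 \left(-14 + 18\right)\right)^{2}}{-7670} = 7 \left(3 \cdot 4\right)^{2} \left(- \frac{1}{7670}\right) = 7 \cdot 12^{2} \left(- \frac{1}{7670}\right) = 7 \cdot 144 \left(- \frac{1}{7670}\right) = 1008 \left(- \frac{1}{7670}\right) = - \frac{504}{3835}$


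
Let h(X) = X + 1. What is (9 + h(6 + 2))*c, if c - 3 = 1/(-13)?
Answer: 684/13 ≈ 52.615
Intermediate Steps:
h(X) = 1 + X
c = 38/13 (c = 3 + 1/(-13) = 3 - 1/13 = 38/13 ≈ 2.9231)
(9 + h(6 + 2))*c = (9 + (1 + (6 + 2)))*(38/13) = (9 + (1 + 8))*(38/13) = (9 + 9)*(38/13) = 18*(38/13) = 684/13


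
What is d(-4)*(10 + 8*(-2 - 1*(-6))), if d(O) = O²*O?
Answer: -2688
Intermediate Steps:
d(O) = O³
d(-4)*(10 + 8*(-2 - 1*(-6))) = (-4)³*(10 + 8*(-2 - 1*(-6))) = -64*(10 + 8*(-2 + 6)) = -64*(10 + 8*4) = -64*(10 + 32) = -64*42 = -2688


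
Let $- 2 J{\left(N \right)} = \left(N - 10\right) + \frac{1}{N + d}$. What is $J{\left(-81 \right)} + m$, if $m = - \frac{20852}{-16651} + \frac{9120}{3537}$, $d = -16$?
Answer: $\frac{93948313162}{1904258313} \approx 49.336$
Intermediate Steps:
$J{\left(N \right)} = 5 - \frac{N}{2} - \frac{1}{2 \left(-16 + N\right)}$ ($J{\left(N \right)} = - \frac{\left(N - 10\right) + \frac{1}{N - 16}}{2} = - \frac{\left(-10 + N\right) + \frac{1}{-16 + N}}{2} = - \frac{-10 + N + \frac{1}{-16 + N}}{2} = 5 - \frac{N}{2} - \frac{1}{2 \left(-16 + N\right)}$)
$m = \frac{75203548}{19631529}$ ($m = \left(-20852\right) \left(- \frac{1}{16651}\right) + 9120 \cdot \frac{1}{3537} = \frac{20852}{16651} + \frac{3040}{1179} = \frac{75203548}{19631529} \approx 3.8308$)
$J{\left(-81 \right)} + m = \frac{-161 - \left(-81\right)^{2} + 26 \left(-81\right)}{2 \left(-16 - 81\right)} + \frac{75203548}{19631529} = \frac{-161 - 6561 - 2106}{2 \left(-97\right)} + \frac{75203548}{19631529} = \frac{1}{2} \left(- \frac{1}{97}\right) \left(-161 - 6561 - 2106\right) + \frac{75203548}{19631529} = \frac{1}{2} \left(- \frac{1}{97}\right) \left(-8828\right) + \frac{75203548}{19631529} = \frac{4414}{97} + \frac{75203548}{19631529} = \frac{93948313162}{1904258313}$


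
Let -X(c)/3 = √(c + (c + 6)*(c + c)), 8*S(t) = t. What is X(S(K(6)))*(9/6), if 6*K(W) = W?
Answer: -9*√106/16 ≈ -5.7913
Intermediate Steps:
K(W) = W/6
S(t) = t/8
X(c) = -3*√(c + 2*c*(6 + c)) (X(c) = -3*√(c + (c + 6)*(c + c)) = -3*√(c + (6 + c)*(2*c)) = -3*√(c + 2*c*(6 + c)))
X(S(K(6)))*(9/6) = (-3*√(13 + 2*(((⅙)*6)/8))*(√2/4))*(9/6) = (-3*√(13 + 2*((⅛)*1))*(√2/4))*(9*(⅙)) = -3*√2*√(13 + 2*(⅛))/4*(3/2) = -3*√2*√(13 + ¼)/4*(3/2) = -3*√106/8*(3/2) = -9*√106/16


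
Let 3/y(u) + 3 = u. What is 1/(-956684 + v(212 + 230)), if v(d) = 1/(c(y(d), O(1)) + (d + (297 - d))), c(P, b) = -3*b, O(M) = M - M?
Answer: -297/284135147 ≈ -1.0453e-6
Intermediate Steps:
y(u) = 3/(-3 + u)
O(M) = 0
v(d) = 1/297 (v(d) = 1/(-3*0 + (d + (297 - d))) = 1/(0 + 297) = 1/297)
1/(-956684 + v(212 + 230)) = 1/(-956684 + 1/297) = 1/(-284135147/297) = -297/284135147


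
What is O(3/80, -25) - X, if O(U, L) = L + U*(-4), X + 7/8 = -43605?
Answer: 1743229/40 ≈ 43581.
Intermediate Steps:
X = -348847/8 (X = -7/8 - 43605 = -348847/8 ≈ -43606.)
O(U, L) = L - 4*U
O(3/80, -25) - X = (-25 - 12/80) - 1*(-348847/8) = (-25 - 12/80) + 348847/8 = (-25 - 4*3/80) + 348847/8 = (-25 - 3/20) + 348847/8 = -503/20 + 348847/8 = 1743229/40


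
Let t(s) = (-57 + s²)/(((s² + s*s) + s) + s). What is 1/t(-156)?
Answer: 16120/8093 ≈ 1.9918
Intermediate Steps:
t(s) = (-57 + s²)/(2*s + 2*s²) (t(s) = (-57 + s²)/(((s² + s²) + s) + s) = (-57 + s²)/((2*s² + s) + s) = (-57 + s²)/((s + 2*s²) + s) = (-57 + s²)/(2*s + 2*s²))
1/t(-156) = 1/((½)*(-57 + (-156)²)/(-156*(1 - 156))) = 1/((½)*(-1/156)*(-57 + 24336)/(-155)) = 1/((½)*(-1/156)*(-1/155)*24279) = 1/(8093/16120) = 16120/8093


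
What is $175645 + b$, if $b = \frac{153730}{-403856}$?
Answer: $\frac{35467566695}{201928} \approx 1.7564 \cdot 10^{5}$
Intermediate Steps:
$b = - \frac{76865}{201928}$ ($b = 153730 \left(- \frac{1}{403856}\right) = - \frac{76865}{201928} \approx -0.38066$)
$175645 + b = 175645 - \frac{76865}{201928} = \frac{35467566695}{201928}$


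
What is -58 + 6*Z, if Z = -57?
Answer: -400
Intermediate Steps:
-58 + 6*Z = -58 + 6*(-57) = -58 - 342 = -400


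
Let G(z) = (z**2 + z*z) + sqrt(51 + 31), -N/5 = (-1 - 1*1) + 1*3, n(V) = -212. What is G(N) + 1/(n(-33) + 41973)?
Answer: 2088051/41761 + sqrt(82) ≈ 59.055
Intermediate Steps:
N = -5 (N = -5*((-1 - 1*1) + 1*3) = -5*((-1 - 1) + 3) = -5*(-2 + 3) = -5*1 = -5)
G(z) = sqrt(82) + 2*z**2 (G(z) = (z**2 + z**2) + sqrt(82) = 2*z**2 + sqrt(82) = sqrt(82) + 2*z**2)
G(N) + 1/(n(-33) + 41973) = (sqrt(82) + 2*(-5)**2) + 1/(-212 + 41973) = (sqrt(82) + 2*25) + 1/41761 = (sqrt(82) + 50) + 1/41761 = (50 + sqrt(82)) + 1/41761 = 2088051/41761 + sqrt(82)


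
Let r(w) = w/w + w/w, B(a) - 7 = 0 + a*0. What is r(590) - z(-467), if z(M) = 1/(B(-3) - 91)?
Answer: 169/84 ≈ 2.0119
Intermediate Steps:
B(a) = 7 (B(a) = 7 + (0 + a*0) = 7 + (0 + 0) = 7 + 0 = 7)
z(M) = -1/84 (z(M) = 1/(7 - 91) = 1/(-84) = -1/84)
r(w) = 2 (r(w) = 1 + 1 = 2)
r(590) - z(-467) = 2 - 1*(-1/84) = 2 + 1/84 = 169/84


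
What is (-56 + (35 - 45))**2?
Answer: 4356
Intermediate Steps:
(-56 + (35 - 45))**2 = (-56 - 10)**2 = (-66)**2 = 4356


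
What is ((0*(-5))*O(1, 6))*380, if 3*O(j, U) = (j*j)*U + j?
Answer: 0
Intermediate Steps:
O(j, U) = j/3 + U*j²/3 (O(j, U) = ((j*j)*U + j)/3 = (j²*U + j)/3 = (U*j² + j)/3 = (j + U*j²)/3 = j/3 + U*j²/3)
((0*(-5))*O(1, 6))*380 = ((0*(-5))*((⅓)*1*(1 + 6*1)))*380 = (0*((⅓)*1*(1 + 6)))*380 = (0*((⅓)*1*7))*380 = (0*(7/3))*380 = 0*380 = 0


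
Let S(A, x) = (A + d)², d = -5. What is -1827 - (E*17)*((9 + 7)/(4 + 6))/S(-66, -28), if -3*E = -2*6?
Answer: -46050079/25205 ≈ -1827.0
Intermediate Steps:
E = 4 (E = -(-2)*6/3 = -⅓*(-12) = 4)
S(A, x) = (-5 + A)² (S(A, x) = (A - 5)² = (-5 + A)²)
-1827 - (E*17)*((9 + 7)/(4 + 6))/S(-66, -28) = -1827 - (4*17)*((9 + 7)/(4 + 6))/((-5 - 66)²) = -1827 - 68*(16/10)/((-71)²) = -1827 - 68*(16*(⅒))/5041 = -1827 - 68*(8/5)/5041 = -1827 - 544/(5*5041) = -1827 - 1*544/25205 = -1827 - 544/25205 = -46050079/25205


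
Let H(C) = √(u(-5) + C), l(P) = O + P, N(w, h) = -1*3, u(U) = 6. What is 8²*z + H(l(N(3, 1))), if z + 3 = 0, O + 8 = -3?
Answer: -192 + 2*I*√2 ≈ -192.0 + 2.8284*I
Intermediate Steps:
O = -11 (O = -8 - 3 = -11)
z = -3 (z = -3 + 0 = -3)
N(w, h) = -3
l(P) = -11 + P
H(C) = √(6 + C)
8²*z + H(l(N(3, 1))) = 8²*(-3) + √(6 + (-11 - 3)) = 64*(-3) + √(6 - 14) = -192 + √(-8) = -192 + 2*I*√2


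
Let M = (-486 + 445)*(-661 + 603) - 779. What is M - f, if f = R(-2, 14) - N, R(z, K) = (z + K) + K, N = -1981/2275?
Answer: 510942/325 ≈ 1572.1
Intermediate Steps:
N = -283/325 (N = -1981*1/2275 = -283/325 ≈ -0.87077)
R(z, K) = z + 2*K (R(z, K) = (K + z) + K = z + 2*K)
M = 1599 (M = -41*(-58) - 779 = 2378 - 779 = 1599)
f = 8733/325 (f = (-2 + 2*14) - 1*(-283/325) = (-2 + 28) + 283/325 = 26 + 283/325 = 8733/325 ≈ 26.871)
M - f = 1599 - 1*8733/325 = 1599 - 8733/325 = 510942/325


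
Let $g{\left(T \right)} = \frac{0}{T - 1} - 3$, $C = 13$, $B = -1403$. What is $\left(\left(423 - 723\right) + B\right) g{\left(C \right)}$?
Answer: $5109$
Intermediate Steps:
$g{\left(T \right)} = -3$ ($g{\left(T \right)} = \frac{0}{-1 + T} - 3 = 0 - 3 = -3$)
$\left(\left(423 - 723\right) + B\right) g{\left(C \right)} = \left(\left(423 - 723\right) - 1403\right) \left(-3\right) = \left(-300 - 1403\right) \left(-3\right) = \left(-1703\right) \left(-3\right) = 5109$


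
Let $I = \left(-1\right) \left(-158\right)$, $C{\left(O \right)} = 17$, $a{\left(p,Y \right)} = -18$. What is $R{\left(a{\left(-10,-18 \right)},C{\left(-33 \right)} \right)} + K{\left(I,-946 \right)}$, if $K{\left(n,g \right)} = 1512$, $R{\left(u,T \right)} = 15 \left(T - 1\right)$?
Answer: $1752$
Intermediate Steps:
$R{\left(u,T \right)} = -15 + 15 T$ ($R{\left(u,T \right)} = 15 \left(-1 + T\right) = -15 + 15 T$)
$I = 158$
$R{\left(a{\left(-10,-18 \right)},C{\left(-33 \right)} \right)} + K{\left(I,-946 \right)} = \left(-15 + 15 \cdot 17\right) + 1512 = \left(-15 + 255\right) + 1512 = 240 + 1512 = 1752$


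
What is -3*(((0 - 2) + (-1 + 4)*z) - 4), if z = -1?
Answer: 27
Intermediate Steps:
-3*(((0 - 2) + (-1 + 4)*z) - 4) = -3*(((0 - 2) + (-1 + 4)*(-1)) - 4) = -3*((-2 + 3*(-1)) - 4) = -3*((-2 - 3) - 4) = -3*(-5 - 4) = -3*(-9) = 27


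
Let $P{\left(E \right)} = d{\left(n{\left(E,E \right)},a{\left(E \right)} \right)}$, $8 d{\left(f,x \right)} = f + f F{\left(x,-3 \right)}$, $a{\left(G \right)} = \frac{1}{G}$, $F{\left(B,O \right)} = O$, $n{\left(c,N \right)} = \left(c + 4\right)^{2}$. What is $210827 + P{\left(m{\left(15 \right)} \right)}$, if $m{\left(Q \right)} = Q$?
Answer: $\frac{842947}{4} \approx 2.1074 \cdot 10^{5}$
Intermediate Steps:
$n{\left(c,N \right)} = \left(4 + c\right)^{2}$
$d{\left(f,x \right)} = - \frac{f}{4}$ ($d{\left(f,x \right)} = \frac{f + f \left(-3\right)}{8} = \frac{f - 3 f}{8} = \frac{\left(-2\right) f}{8} = - \frac{f}{4}$)
$P{\left(E \right)} = - \frac{\left(4 + E\right)^{2}}{4}$
$210827 + P{\left(m{\left(15 \right)} \right)} = 210827 - \frac{\left(4 + 15\right)^{2}}{4} = 210827 - \frac{19^{2}}{4} = 210827 - \frac{361}{4} = \frac{842947}{4}$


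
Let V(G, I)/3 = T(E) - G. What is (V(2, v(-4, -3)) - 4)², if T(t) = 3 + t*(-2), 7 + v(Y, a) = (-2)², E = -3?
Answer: 289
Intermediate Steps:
v(Y, a) = -3 (v(Y, a) = -7 + (-2)² = -7 + 4 = -3)
T(t) = 3 - 2*t
V(G, I) = 27 - 3*G (V(G, I) = 3*((3 - 2*(-3)) - G) = 3*((3 + 6) - G) = 3*(9 - G) = 27 - 3*G)
(V(2, v(-4, -3)) - 4)² = ((27 - 3*2) - 4)² = ((27 - 6) - 4)² = (21 - 4)² = 17² = 289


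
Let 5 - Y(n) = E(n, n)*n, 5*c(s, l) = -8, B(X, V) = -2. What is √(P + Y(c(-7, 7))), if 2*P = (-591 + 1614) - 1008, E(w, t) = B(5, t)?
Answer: √930/10 ≈ 3.0496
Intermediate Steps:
c(s, l) = -8/5 (c(s, l) = (⅕)*(-8) = -8/5)
E(w, t) = -2
Y(n) = 5 + 2*n (Y(n) = 5 - (-2)*n = 5 + 2*n)
P = 15/2 (P = ((-591 + 1614) - 1008)/2 = (1023 - 1008)/2 = (½)*15 = 15/2 ≈ 7.5000)
√(P + Y(c(-7, 7))) = √(15/2 + (5 + 2*(-8/5))) = √(15/2 + (5 - 16/5)) = √(15/2 + 9/5) = √(93/10) = √930/10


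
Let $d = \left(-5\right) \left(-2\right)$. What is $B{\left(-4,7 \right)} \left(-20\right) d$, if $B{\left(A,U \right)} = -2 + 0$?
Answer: $400$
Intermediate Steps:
$B{\left(A,U \right)} = -2$
$d = 10$
$B{\left(-4,7 \right)} \left(-20\right) d = \left(-2\right) \left(-20\right) 10 = 40 \cdot 10 = 400$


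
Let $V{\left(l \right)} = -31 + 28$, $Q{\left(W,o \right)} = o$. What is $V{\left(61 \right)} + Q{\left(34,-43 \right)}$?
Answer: $-46$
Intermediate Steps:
$V{\left(l \right)} = -3$
$V{\left(61 \right)} + Q{\left(34,-43 \right)} = -3 - 43 = -46$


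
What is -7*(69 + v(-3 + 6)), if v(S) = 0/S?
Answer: -483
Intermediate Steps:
v(S) = 0
-7*(69 + v(-3 + 6)) = -7*(69 + 0) = -7*69 = -483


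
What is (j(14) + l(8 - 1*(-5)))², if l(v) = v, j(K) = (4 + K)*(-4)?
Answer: 3481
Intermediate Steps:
j(K) = -16 - 4*K
(j(14) + l(8 - 1*(-5)))² = ((-16 - 4*14) + (8 - 1*(-5)))² = ((-16 - 56) + (8 + 5))² = (-72 + 13)² = (-59)² = 3481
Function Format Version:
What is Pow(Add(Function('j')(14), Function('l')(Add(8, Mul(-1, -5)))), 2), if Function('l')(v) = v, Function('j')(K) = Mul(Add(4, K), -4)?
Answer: 3481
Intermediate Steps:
Function('j')(K) = Add(-16, Mul(-4, K))
Pow(Add(Function('j')(14), Function('l')(Add(8, Mul(-1, -5)))), 2) = Pow(Add(Add(-16, Mul(-4, 14)), Add(8, Mul(-1, -5))), 2) = Pow(Add(Add(-16, -56), Add(8, 5)), 2) = Pow(Add(-72, 13), 2) = Pow(-59, 2) = 3481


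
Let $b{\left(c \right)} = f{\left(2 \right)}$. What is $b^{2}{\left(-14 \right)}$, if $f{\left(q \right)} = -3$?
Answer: $9$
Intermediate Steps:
$b{\left(c \right)} = -3$
$b^{2}{\left(-14 \right)} = \left(-3\right)^{2} = 9$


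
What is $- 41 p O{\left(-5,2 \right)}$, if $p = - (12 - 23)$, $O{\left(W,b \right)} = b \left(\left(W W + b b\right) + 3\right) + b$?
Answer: $-29766$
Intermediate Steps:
$O{\left(W,b \right)} = b + b \left(3 + W^{2} + b^{2}\right)$ ($O{\left(W,b \right)} = b \left(\left(W^{2} + b^{2}\right) + 3\right) + b = b \left(3 + W^{2} + b^{2}\right) + b = b + b \left(3 + W^{2} + b^{2}\right)$)
$p = 11$ ($p = \left(-1\right) \left(-11\right) = 11$)
$- 41 p O{\left(-5,2 \right)} = \left(-41\right) 11 \cdot 2 \left(4 + \left(-5\right)^{2} + 2^{2}\right) = - 451 \cdot 2 \left(4 + 25 + 4\right) = - 451 \cdot 2 \cdot 33 = \left(-451\right) 66 = -29766$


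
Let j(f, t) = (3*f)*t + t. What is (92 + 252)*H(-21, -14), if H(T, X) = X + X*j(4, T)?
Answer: 1309952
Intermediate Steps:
j(f, t) = t + 3*f*t (j(f, t) = 3*f*t + t = t + 3*f*t)
H(T, X) = X + 13*T*X (H(T, X) = X + X*(T*(1 + 3*4)) = X + X*(T*(1 + 12)) = X + X*(T*13) = X + X*(13*T) = X + 13*T*X)
(92 + 252)*H(-21, -14) = (92 + 252)*(-14*(1 + 13*(-21))) = 344*(-14*(1 - 273)) = 344*(-14*(-272)) = 344*3808 = 1309952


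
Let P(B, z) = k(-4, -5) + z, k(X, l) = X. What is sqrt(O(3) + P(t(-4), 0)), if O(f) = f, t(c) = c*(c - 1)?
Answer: I ≈ 1.0*I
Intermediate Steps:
t(c) = c*(-1 + c)
P(B, z) = -4 + z
sqrt(O(3) + P(t(-4), 0)) = sqrt(3 + (-4 + 0)) = sqrt(3 - 4) = sqrt(-1) = I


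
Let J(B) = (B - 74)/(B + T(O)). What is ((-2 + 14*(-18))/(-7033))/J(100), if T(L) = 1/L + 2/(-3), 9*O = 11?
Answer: 419735/3017157 ≈ 0.13912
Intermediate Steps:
O = 11/9 (O = (⅑)*11 = 11/9 ≈ 1.2222)
T(L) = -⅔ + 1/L (T(L) = 1/L + 2*(-⅓) = 1/L - ⅔ = -⅔ + 1/L)
J(B) = (-74 + B)/(5/33 + B) (J(B) = (B - 74)/(B + (-⅔ + 1/(11/9))) = (-74 + B)/(B + (-⅔ + 9/11)) = (-74 + B)/(B + 5/33) = (-74 + B)/(5/33 + B))
((-2 + 14*(-18))/(-7033))/J(100) = ((-2 + 14*(-18))/(-7033))/((33*(-74 + 100)/(5 + 33*100))) = ((-2 - 252)*(-1/7033))/((33*26/(5 + 3300))) = (-254*(-1/7033))/((33*26/3305)) = 254/(7033*((33*(1/3305)*26))) = 254/(7033*(858/3305)) = (254/7033)*(3305/858) = 419735/3017157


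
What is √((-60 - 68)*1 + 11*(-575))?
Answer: 3*I*√717 ≈ 80.331*I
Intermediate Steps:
√((-60 - 68)*1 + 11*(-575)) = √(-128*1 - 6325) = √(-128 - 6325) = √(-6453) = 3*I*√717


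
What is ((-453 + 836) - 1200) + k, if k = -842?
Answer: -1659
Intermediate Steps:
((-453 + 836) - 1200) + k = ((-453 + 836) - 1200) - 842 = (383 - 1200) - 842 = -817 - 842 = -1659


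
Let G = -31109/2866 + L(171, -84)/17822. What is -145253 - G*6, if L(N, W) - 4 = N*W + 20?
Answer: -1853909524582/12769463 ≈ -1.4518e+5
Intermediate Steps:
L(N, W) = 24 + N*W (L(N, W) = 4 + (N*W + 20) = 4 + (20 + N*W) = 24 + N*W)
G = -297761519/25538926 (G = -31109/2866 + (24 + 171*(-84))/17822 = -31109*1/2866 + (24 - 14364)*(1/17822) = -31109/2866 - 14340*1/17822 = -31109/2866 - 7170/8911 = -297761519/25538926 ≈ -11.659)
-145253 - G*6 = -145253 - (-297761519)*6/25538926 = -145253 - 1*(-893284557/12769463) = -145253 + 893284557/12769463 = -1853909524582/12769463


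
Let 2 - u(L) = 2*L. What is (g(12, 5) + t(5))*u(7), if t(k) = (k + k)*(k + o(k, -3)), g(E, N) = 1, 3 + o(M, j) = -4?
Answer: 228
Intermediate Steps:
o(M, j) = -7 (o(M, j) = -3 - 4 = -7)
u(L) = 2 - 2*L
t(k) = 2*k*(-7 + k) (t(k) = (k + k)*(k - 7) = (2*k)*(-7 + k) = 2*k*(-7 + k))
(g(12, 5) + t(5))*u(7) = (1 + 2*5*(-7 + 5))*(2 - 2*7) = (1 + 2*5*(-2))*(2 - 14) = (1 - 20)*(-12) = -19*(-12) = 228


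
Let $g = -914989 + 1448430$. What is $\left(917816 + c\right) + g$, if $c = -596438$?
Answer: $854819$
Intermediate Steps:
$g = 533441$
$\left(917816 + c\right) + g = \left(917816 - 596438\right) + 533441 = 321378 + 533441 = 854819$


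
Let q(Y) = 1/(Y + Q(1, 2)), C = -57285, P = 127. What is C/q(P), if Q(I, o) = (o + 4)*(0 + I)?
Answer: -7618905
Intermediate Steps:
Q(I, o) = I*(4 + o) (Q(I, o) = (4 + o)*I = I*(4 + o))
q(Y) = 1/(6 + Y) (q(Y) = 1/(Y + 1*(4 + 2)) = 1/(Y + 1*6) = 1/(Y + 6) = 1/(6 + Y))
C/q(P) = -57285/(1/(6 + 127)) = -57285/(1/133) = -57285/1/133 = -57285*133 = -7618905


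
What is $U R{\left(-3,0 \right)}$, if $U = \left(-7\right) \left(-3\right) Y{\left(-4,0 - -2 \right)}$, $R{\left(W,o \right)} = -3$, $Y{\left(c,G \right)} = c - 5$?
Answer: $567$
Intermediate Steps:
$Y{\left(c,G \right)} = -5 + c$ ($Y{\left(c,G \right)} = c - 5 = -5 + c$)
$U = -189$ ($U = \left(-7\right) \left(-3\right) \left(-5 - 4\right) = 21 \left(-9\right) = -189$)
$U R{\left(-3,0 \right)} = \left(-189\right) \left(-3\right) = 567$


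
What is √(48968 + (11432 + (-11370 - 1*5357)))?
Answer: √43673 ≈ 208.98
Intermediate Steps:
√(48968 + (11432 + (-11370 - 1*5357))) = √(48968 + (11432 + (-11370 - 5357))) = √(48968 + (11432 - 16727)) = √(48968 - 5295) = √43673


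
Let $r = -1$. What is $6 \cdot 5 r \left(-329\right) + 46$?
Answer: $9916$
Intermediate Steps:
$6 \cdot 5 r \left(-329\right) + 46 = 6 \cdot 5 \left(-1\right) \left(-329\right) + 46 = 30 \left(-1\right) \left(-329\right) + 46 = \left(-30\right) \left(-329\right) + 46 = 9870 + 46 = 9916$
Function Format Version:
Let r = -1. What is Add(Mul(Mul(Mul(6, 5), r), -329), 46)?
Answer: 9916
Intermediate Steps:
Add(Mul(Mul(Mul(6, 5), r), -329), 46) = Add(Mul(Mul(Mul(6, 5), -1), -329), 46) = Add(Mul(Mul(30, -1), -329), 46) = Add(Mul(-30, -329), 46) = Add(9870, 46) = 9916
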